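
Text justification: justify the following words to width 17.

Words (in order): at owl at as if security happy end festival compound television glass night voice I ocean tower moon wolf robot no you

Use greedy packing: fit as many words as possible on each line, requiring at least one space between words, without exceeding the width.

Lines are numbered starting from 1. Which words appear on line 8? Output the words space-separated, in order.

Line 1: ['at', 'owl', 'at', 'as', 'if'] (min_width=15, slack=2)
Line 2: ['security', 'happy'] (min_width=14, slack=3)
Line 3: ['end', 'festival'] (min_width=12, slack=5)
Line 4: ['compound'] (min_width=8, slack=9)
Line 5: ['television', 'glass'] (min_width=16, slack=1)
Line 6: ['night', 'voice', 'I'] (min_width=13, slack=4)
Line 7: ['ocean', 'tower', 'moon'] (min_width=16, slack=1)
Line 8: ['wolf', 'robot', 'no', 'you'] (min_width=17, slack=0)

Answer: wolf robot no you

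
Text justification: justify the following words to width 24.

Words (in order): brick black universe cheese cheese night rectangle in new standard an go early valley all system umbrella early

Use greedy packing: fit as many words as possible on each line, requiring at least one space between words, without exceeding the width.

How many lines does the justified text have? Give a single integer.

Line 1: ['brick', 'black', 'universe'] (min_width=20, slack=4)
Line 2: ['cheese', 'cheese', 'night'] (min_width=19, slack=5)
Line 3: ['rectangle', 'in', 'new'] (min_width=16, slack=8)
Line 4: ['standard', 'an', 'go', 'early'] (min_width=20, slack=4)
Line 5: ['valley', 'all', 'system'] (min_width=17, slack=7)
Line 6: ['umbrella', 'early'] (min_width=14, slack=10)
Total lines: 6

Answer: 6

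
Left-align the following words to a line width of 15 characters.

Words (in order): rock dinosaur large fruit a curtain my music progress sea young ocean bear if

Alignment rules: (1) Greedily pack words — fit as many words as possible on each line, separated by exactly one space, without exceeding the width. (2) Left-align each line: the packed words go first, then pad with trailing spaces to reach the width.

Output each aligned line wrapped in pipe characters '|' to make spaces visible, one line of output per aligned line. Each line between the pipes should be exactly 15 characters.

Line 1: ['rock', 'dinosaur'] (min_width=13, slack=2)
Line 2: ['large', 'fruit', 'a'] (min_width=13, slack=2)
Line 3: ['curtain', 'my'] (min_width=10, slack=5)
Line 4: ['music', 'progress'] (min_width=14, slack=1)
Line 5: ['sea', 'young', 'ocean'] (min_width=15, slack=0)
Line 6: ['bear', 'if'] (min_width=7, slack=8)

Answer: |rock dinosaur  |
|large fruit a  |
|curtain my     |
|music progress |
|sea young ocean|
|bear if        |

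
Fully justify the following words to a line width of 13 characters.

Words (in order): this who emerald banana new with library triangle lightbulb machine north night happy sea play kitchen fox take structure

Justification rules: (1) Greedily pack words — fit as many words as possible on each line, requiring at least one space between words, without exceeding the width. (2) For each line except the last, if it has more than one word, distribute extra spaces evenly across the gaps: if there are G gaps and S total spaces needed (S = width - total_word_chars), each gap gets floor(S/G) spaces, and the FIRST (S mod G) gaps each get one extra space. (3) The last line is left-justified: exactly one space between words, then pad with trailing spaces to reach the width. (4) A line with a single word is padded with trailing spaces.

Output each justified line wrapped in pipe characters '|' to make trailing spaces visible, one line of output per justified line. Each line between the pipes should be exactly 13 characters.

Answer: |this      who|
|emerald      |
|banana    new|
|with  library|
|triangle     |
|lightbulb    |
|machine north|
|night   happy|
|sea      play|
|kitchen   fox|
|take         |
|structure    |

Derivation:
Line 1: ['this', 'who'] (min_width=8, slack=5)
Line 2: ['emerald'] (min_width=7, slack=6)
Line 3: ['banana', 'new'] (min_width=10, slack=3)
Line 4: ['with', 'library'] (min_width=12, slack=1)
Line 5: ['triangle'] (min_width=8, slack=5)
Line 6: ['lightbulb'] (min_width=9, slack=4)
Line 7: ['machine', 'north'] (min_width=13, slack=0)
Line 8: ['night', 'happy'] (min_width=11, slack=2)
Line 9: ['sea', 'play'] (min_width=8, slack=5)
Line 10: ['kitchen', 'fox'] (min_width=11, slack=2)
Line 11: ['take'] (min_width=4, slack=9)
Line 12: ['structure'] (min_width=9, slack=4)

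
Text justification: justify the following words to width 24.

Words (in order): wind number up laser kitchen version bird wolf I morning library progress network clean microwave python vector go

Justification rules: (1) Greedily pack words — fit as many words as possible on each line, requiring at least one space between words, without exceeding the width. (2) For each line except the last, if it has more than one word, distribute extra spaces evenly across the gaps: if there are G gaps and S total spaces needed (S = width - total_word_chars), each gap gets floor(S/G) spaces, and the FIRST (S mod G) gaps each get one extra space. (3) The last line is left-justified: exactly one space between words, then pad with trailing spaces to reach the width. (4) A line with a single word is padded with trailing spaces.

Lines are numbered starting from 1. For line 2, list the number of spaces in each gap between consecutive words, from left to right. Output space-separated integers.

Answer: 3 3

Derivation:
Line 1: ['wind', 'number', 'up', 'laser'] (min_width=20, slack=4)
Line 2: ['kitchen', 'version', 'bird'] (min_width=20, slack=4)
Line 3: ['wolf', 'I', 'morning', 'library'] (min_width=22, slack=2)
Line 4: ['progress', 'network', 'clean'] (min_width=22, slack=2)
Line 5: ['microwave', 'python', 'vector'] (min_width=23, slack=1)
Line 6: ['go'] (min_width=2, slack=22)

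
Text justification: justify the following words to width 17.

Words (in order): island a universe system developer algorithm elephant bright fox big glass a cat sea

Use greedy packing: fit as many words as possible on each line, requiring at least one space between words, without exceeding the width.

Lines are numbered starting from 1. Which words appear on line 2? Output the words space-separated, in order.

Line 1: ['island', 'a', 'universe'] (min_width=17, slack=0)
Line 2: ['system', 'developer'] (min_width=16, slack=1)
Line 3: ['algorithm'] (min_width=9, slack=8)
Line 4: ['elephant', 'bright'] (min_width=15, slack=2)
Line 5: ['fox', 'big', 'glass', 'a'] (min_width=15, slack=2)
Line 6: ['cat', 'sea'] (min_width=7, slack=10)

Answer: system developer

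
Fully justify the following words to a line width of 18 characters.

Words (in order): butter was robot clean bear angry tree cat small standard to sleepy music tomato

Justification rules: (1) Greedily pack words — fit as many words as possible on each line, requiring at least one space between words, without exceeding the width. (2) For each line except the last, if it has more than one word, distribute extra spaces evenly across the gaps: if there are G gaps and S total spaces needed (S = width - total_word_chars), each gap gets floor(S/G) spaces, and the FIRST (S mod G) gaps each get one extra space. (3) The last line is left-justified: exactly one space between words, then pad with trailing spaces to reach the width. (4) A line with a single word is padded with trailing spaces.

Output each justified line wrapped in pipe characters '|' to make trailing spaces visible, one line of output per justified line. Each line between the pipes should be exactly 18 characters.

Line 1: ['butter', 'was', 'robot'] (min_width=16, slack=2)
Line 2: ['clean', 'bear', 'angry'] (min_width=16, slack=2)
Line 3: ['tree', 'cat', 'small'] (min_width=14, slack=4)
Line 4: ['standard', 'to', 'sleepy'] (min_width=18, slack=0)
Line 5: ['music', 'tomato'] (min_width=12, slack=6)

Answer: |butter  was  robot|
|clean  bear  angry|
|tree   cat   small|
|standard to sleepy|
|music tomato      |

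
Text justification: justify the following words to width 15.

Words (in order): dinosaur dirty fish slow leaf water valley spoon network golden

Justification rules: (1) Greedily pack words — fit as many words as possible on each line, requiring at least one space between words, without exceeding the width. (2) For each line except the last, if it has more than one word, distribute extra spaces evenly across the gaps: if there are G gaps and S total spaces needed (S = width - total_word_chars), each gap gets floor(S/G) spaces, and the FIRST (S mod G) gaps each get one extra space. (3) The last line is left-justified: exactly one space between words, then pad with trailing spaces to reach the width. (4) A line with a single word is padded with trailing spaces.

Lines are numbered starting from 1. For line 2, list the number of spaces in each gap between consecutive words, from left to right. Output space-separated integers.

Line 1: ['dinosaur', 'dirty'] (min_width=14, slack=1)
Line 2: ['fish', 'slow', 'leaf'] (min_width=14, slack=1)
Line 3: ['water', 'valley'] (min_width=12, slack=3)
Line 4: ['spoon', 'network'] (min_width=13, slack=2)
Line 5: ['golden'] (min_width=6, slack=9)

Answer: 2 1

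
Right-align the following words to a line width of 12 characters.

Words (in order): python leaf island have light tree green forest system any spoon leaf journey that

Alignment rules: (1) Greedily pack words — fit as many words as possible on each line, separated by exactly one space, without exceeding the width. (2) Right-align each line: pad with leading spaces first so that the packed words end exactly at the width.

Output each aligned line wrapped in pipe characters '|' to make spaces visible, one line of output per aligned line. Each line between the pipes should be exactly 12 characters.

Line 1: ['python', 'leaf'] (min_width=11, slack=1)
Line 2: ['island', 'have'] (min_width=11, slack=1)
Line 3: ['light', 'tree'] (min_width=10, slack=2)
Line 4: ['green', 'forest'] (min_width=12, slack=0)
Line 5: ['system', 'any'] (min_width=10, slack=2)
Line 6: ['spoon', 'leaf'] (min_width=10, slack=2)
Line 7: ['journey', 'that'] (min_width=12, slack=0)

Answer: | python leaf|
| island have|
|  light tree|
|green forest|
|  system any|
|  spoon leaf|
|journey that|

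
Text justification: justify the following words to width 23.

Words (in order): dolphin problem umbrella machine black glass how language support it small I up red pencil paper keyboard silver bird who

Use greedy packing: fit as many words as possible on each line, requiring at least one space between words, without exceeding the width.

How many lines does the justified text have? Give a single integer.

Answer: 7

Derivation:
Line 1: ['dolphin', 'problem'] (min_width=15, slack=8)
Line 2: ['umbrella', 'machine', 'black'] (min_width=22, slack=1)
Line 3: ['glass', 'how', 'language'] (min_width=18, slack=5)
Line 4: ['support', 'it', 'small', 'I', 'up'] (min_width=21, slack=2)
Line 5: ['red', 'pencil', 'paper'] (min_width=16, slack=7)
Line 6: ['keyboard', 'silver', 'bird'] (min_width=20, slack=3)
Line 7: ['who'] (min_width=3, slack=20)
Total lines: 7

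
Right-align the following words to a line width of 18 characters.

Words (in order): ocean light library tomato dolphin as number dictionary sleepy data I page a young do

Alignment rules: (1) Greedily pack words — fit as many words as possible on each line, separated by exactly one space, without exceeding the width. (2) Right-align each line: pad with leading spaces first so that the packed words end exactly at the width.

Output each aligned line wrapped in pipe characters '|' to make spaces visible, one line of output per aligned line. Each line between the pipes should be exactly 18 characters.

Line 1: ['ocean', 'light'] (min_width=11, slack=7)
Line 2: ['library', 'tomato'] (min_width=14, slack=4)
Line 3: ['dolphin', 'as', 'number'] (min_width=17, slack=1)
Line 4: ['dictionary', 'sleepy'] (min_width=17, slack=1)
Line 5: ['data', 'I', 'page', 'a'] (min_width=13, slack=5)
Line 6: ['young', 'do'] (min_width=8, slack=10)

Answer: |       ocean light|
|    library tomato|
| dolphin as number|
| dictionary sleepy|
|     data I page a|
|          young do|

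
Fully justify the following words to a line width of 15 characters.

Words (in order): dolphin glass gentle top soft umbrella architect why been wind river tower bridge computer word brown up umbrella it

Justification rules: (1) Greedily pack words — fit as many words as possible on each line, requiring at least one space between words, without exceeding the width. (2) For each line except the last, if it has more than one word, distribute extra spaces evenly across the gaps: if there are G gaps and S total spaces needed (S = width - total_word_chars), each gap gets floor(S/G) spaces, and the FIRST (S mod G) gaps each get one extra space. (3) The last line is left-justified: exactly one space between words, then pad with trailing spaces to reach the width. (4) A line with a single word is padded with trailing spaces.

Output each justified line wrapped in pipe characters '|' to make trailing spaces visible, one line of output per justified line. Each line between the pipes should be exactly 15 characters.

Line 1: ['dolphin', 'glass'] (min_width=13, slack=2)
Line 2: ['gentle', 'top', 'soft'] (min_width=15, slack=0)
Line 3: ['umbrella'] (min_width=8, slack=7)
Line 4: ['architect', 'why'] (min_width=13, slack=2)
Line 5: ['been', 'wind', 'river'] (min_width=15, slack=0)
Line 6: ['tower', 'bridge'] (min_width=12, slack=3)
Line 7: ['computer', 'word'] (min_width=13, slack=2)
Line 8: ['brown', 'up'] (min_width=8, slack=7)
Line 9: ['umbrella', 'it'] (min_width=11, slack=4)

Answer: |dolphin   glass|
|gentle top soft|
|umbrella       |
|architect   why|
|been wind river|
|tower    bridge|
|computer   word|
|brown        up|
|umbrella it    |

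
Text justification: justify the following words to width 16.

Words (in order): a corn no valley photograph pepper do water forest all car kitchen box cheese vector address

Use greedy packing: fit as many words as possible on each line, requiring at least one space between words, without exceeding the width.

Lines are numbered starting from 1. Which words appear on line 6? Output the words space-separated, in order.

Line 1: ['a', 'corn', 'no', 'valley'] (min_width=16, slack=0)
Line 2: ['photograph'] (min_width=10, slack=6)
Line 3: ['pepper', 'do', 'water'] (min_width=15, slack=1)
Line 4: ['forest', 'all', 'car'] (min_width=14, slack=2)
Line 5: ['kitchen', 'box'] (min_width=11, slack=5)
Line 6: ['cheese', 'vector'] (min_width=13, slack=3)
Line 7: ['address'] (min_width=7, slack=9)

Answer: cheese vector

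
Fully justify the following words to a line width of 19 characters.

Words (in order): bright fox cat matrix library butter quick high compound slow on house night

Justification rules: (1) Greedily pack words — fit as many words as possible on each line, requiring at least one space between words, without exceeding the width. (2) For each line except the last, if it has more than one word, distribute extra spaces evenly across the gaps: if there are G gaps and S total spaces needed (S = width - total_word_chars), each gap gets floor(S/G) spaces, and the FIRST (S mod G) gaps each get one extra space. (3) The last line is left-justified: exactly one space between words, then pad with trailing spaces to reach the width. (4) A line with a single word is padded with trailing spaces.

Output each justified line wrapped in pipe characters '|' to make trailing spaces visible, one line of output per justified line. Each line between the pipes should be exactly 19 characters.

Answer: |bright    fox   cat|
|matrix      library|
|butter  quick  high|
|compound   slow  on|
|house night        |

Derivation:
Line 1: ['bright', 'fox', 'cat'] (min_width=14, slack=5)
Line 2: ['matrix', 'library'] (min_width=14, slack=5)
Line 3: ['butter', 'quick', 'high'] (min_width=17, slack=2)
Line 4: ['compound', 'slow', 'on'] (min_width=16, slack=3)
Line 5: ['house', 'night'] (min_width=11, slack=8)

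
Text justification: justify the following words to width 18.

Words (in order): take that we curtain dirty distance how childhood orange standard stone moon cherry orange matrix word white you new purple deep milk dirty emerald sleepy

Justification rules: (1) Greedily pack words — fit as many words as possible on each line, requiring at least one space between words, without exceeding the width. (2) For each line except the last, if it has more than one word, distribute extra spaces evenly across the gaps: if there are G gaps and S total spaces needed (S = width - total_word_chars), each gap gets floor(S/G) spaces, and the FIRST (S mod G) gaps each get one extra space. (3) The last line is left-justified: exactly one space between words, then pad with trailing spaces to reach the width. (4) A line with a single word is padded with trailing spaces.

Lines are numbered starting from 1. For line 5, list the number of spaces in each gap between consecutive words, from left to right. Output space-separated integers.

Line 1: ['take', 'that', 'we'] (min_width=12, slack=6)
Line 2: ['curtain', 'dirty'] (min_width=13, slack=5)
Line 3: ['distance', 'how'] (min_width=12, slack=6)
Line 4: ['childhood', 'orange'] (min_width=16, slack=2)
Line 5: ['standard', 'stone'] (min_width=14, slack=4)
Line 6: ['moon', 'cherry', 'orange'] (min_width=18, slack=0)
Line 7: ['matrix', 'word', 'white'] (min_width=17, slack=1)
Line 8: ['you', 'new', 'purple'] (min_width=14, slack=4)
Line 9: ['deep', 'milk', 'dirty'] (min_width=15, slack=3)
Line 10: ['emerald', 'sleepy'] (min_width=14, slack=4)

Answer: 5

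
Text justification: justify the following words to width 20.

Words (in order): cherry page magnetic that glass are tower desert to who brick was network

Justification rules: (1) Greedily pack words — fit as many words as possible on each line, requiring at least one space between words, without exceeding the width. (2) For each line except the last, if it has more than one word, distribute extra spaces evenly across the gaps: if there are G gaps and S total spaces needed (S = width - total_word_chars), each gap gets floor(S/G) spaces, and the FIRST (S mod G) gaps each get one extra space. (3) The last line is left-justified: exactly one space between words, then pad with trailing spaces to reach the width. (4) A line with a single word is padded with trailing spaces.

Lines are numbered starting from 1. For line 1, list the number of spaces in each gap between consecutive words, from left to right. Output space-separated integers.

Line 1: ['cherry', 'page', 'magnetic'] (min_width=20, slack=0)
Line 2: ['that', 'glass', 'are', 'tower'] (min_width=20, slack=0)
Line 3: ['desert', 'to', 'who', 'brick'] (min_width=19, slack=1)
Line 4: ['was', 'network'] (min_width=11, slack=9)

Answer: 1 1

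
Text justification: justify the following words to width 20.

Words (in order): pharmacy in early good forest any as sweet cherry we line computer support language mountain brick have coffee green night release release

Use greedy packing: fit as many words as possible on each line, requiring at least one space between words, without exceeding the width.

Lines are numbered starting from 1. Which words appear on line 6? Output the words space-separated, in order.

Line 1: ['pharmacy', 'in', 'early'] (min_width=17, slack=3)
Line 2: ['good', 'forest', 'any', 'as'] (min_width=18, slack=2)
Line 3: ['sweet', 'cherry', 'we', 'line'] (min_width=20, slack=0)
Line 4: ['computer', 'support'] (min_width=16, slack=4)
Line 5: ['language', 'mountain'] (min_width=17, slack=3)
Line 6: ['brick', 'have', 'coffee'] (min_width=17, slack=3)
Line 7: ['green', 'night', 'release'] (min_width=19, slack=1)
Line 8: ['release'] (min_width=7, slack=13)

Answer: brick have coffee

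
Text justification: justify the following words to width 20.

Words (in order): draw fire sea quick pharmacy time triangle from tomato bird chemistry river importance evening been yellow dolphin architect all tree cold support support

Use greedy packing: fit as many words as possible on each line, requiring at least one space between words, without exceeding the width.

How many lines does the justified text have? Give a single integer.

Answer: 8

Derivation:
Line 1: ['draw', 'fire', 'sea', 'quick'] (min_width=19, slack=1)
Line 2: ['pharmacy', 'time'] (min_width=13, slack=7)
Line 3: ['triangle', 'from', 'tomato'] (min_width=20, slack=0)
Line 4: ['bird', 'chemistry', 'river'] (min_width=20, slack=0)
Line 5: ['importance', 'evening'] (min_width=18, slack=2)
Line 6: ['been', 'yellow', 'dolphin'] (min_width=19, slack=1)
Line 7: ['architect', 'all', 'tree'] (min_width=18, slack=2)
Line 8: ['cold', 'support', 'support'] (min_width=20, slack=0)
Total lines: 8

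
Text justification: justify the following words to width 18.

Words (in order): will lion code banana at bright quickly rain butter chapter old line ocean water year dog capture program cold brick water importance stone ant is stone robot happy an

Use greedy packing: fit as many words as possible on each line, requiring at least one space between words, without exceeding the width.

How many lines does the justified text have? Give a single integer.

Line 1: ['will', 'lion', 'code'] (min_width=14, slack=4)
Line 2: ['banana', 'at', 'bright'] (min_width=16, slack=2)
Line 3: ['quickly', 'rain'] (min_width=12, slack=6)
Line 4: ['butter', 'chapter', 'old'] (min_width=18, slack=0)
Line 5: ['line', 'ocean', 'water'] (min_width=16, slack=2)
Line 6: ['year', 'dog', 'capture'] (min_width=16, slack=2)
Line 7: ['program', 'cold', 'brick'] (min_width=18, slack=0)
Line 8: ['water', 'importance'] (min_width=16, slack=2)
Line 9: ['stone', 'ant', 'is', 'stone'] (min_width=18, slack=0)
Line 10: ['robot', 'happy', 'an'] (min_width=14, slack=4)
Total lines: 10

Answer: 10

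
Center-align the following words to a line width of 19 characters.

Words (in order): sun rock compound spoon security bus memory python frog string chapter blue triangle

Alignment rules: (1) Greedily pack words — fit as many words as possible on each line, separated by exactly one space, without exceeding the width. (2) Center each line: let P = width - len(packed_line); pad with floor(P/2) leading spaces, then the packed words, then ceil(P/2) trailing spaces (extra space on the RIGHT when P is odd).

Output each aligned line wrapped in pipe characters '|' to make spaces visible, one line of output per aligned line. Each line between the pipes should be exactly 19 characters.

Line 1: ['sun', 'rock', 'compound'] (min_width=17, slack=2)
Line 2: ['spoon', 'security', 'bus'] (min_width=18, slack=1)
Line 3: ['memory', 'python', 'frog'] (min_width=18, slack=1)
Line 4: ['string', 'chapter', 'blue'] (min_width=19, slack=0)
Line 5: ['triangle'] (min_width=8, slack=11)

Answer: | sun rock compound |
|spoon security bus |
|memory python frog |
|string chapter blue|
|     triangle      |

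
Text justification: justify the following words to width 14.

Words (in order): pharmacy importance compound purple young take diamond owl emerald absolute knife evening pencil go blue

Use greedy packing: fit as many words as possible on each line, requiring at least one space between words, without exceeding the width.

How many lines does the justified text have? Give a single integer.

Line 1: ['pharmacy'] (min_width=8, slack=6)
Line 2: ['importance'] (min_width=10, slack=4)
Line 3: ['compound'] (min_width=8, slack=6)
Line 4: ['purple', 'young'] (min_width=12, slack=2)
Line 5: ['take', 'diamond'] (min_width=12, slack=2)
Line 6: ['owl', 'emerald'] (min_width=11, slack=3)
Line 7: ['absolute', 'knife'] (min_width=14, slack=0)
Line 8: ['evening', 'pencil'] (min_width=14, slack=0)
Line 9: ['go', 'blue'] (min_width=7, slack=7)
Total lines: 9

Answer: 9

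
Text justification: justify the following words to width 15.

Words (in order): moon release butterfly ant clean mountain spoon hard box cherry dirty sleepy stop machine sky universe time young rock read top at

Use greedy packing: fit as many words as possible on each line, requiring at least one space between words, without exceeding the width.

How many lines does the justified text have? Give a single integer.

Answer: 10

Derivation:
Line 1: ['moon', 'release'] (min_width=12, slack=3)
Line 2: ['butterfly', 'ant'] (min_width=13, slack=2)
Line 3: ['clean', 'mountain'] (min_width=14, slack=1)
Line 4: ['spoon', 'hard', 'box'] (min_width=14, slack=1)
Line 5: ['cherry', 'dirty'] (min_width=12, slack=3)
Line 6: ['sleepy', 'stop'] (min_width=11, slack=4)
Line 7: ['machine', 'sky'] (min_width=11, slack=4)
Line 8: ['universe', 'time'] (min_width=13, slack=2)
Line 9: ['young', 'rock', 'read'] (min_width=15, slack=0)
Line 10: ['top', 'at'] (min_width=6, slack=9)
Total lines: 10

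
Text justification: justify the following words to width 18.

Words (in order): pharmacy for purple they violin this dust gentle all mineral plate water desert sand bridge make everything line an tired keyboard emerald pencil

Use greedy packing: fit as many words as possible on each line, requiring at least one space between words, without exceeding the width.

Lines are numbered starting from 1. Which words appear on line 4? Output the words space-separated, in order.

Line 1: ['pharmacy', 'for'] (min_width=12, slack=6)
Line 2: ['purple', 'they', 'violin'] (min_width=18, slack=0)
Line 3: ['this', 'dust', 'gentle'] (min_width=16, slack=2)
Line 4: ['all', 'mineral', 'plate'] (min_width=17, slack=1)
Line 5: ['water', 'desert', 'sand'] (min_width=17, slack=1)
Line 6: ['bridge', 'make'] (min_width=11, slack=7)
Line 7: ['everything', 'line', 'an'] (min_width=18, slack=0)
Line 8: ['tired', 'keyboard'] (min_width=14, slack=4)
Line 9: ['emerald', 'pencil'] (min_width=14, slack=4)

Answer: all mineral plate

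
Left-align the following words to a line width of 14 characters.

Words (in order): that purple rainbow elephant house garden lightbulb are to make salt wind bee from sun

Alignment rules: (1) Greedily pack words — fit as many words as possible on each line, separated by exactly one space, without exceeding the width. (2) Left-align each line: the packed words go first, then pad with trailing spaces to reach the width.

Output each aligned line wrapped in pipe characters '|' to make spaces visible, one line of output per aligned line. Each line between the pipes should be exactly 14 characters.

Line 1: ['that', 'purple'] (min_width=11, slack=3)
Line 2: ['rainbow'] (min_width=7, slack=7)
Line 3: ['elephant', 'house'] (min_width=14, slack=0)
Line 4: ['garden'] (min_width=6, slack=8)
Line 5: ['lightbulb', 'are'] (min_width=13, slack=1)
Line 6: ['to', 'make', 'salt'] (min_width=12, slack=2)
Line 7: ['wind', 'bee', 'from'] (min_width=13, slack=1)
Line 8: ['sun'] (min_width=3, slack=11)

Answer: |that purple   |
|rainbow       |
|elephant house|
|garden        |
|lightbulb are |
|to make salt  |
|wind bee from |
|sun           |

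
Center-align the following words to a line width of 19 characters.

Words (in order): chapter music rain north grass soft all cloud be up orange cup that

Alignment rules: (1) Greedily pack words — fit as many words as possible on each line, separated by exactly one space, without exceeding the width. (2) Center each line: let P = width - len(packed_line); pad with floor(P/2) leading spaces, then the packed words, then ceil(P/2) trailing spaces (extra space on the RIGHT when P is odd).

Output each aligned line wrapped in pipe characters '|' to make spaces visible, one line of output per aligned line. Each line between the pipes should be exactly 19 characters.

Line 1: ['chapter', 'music', 'rain'] (min_width=18, slack=1)
Line 2: ['north', 'grass', 'soft'] (min_width=16, slack=3)
Line 3: ['all', 'cloud', 'be', 'up'] (min_width=15, slack=4)
Line 4: ['orange', 'cup', 'that'] (min_width=15, slack=4)

Answer: |chapter music rain |
| north grass soft  |
|  all cloud be up  |
|  orange cup that  |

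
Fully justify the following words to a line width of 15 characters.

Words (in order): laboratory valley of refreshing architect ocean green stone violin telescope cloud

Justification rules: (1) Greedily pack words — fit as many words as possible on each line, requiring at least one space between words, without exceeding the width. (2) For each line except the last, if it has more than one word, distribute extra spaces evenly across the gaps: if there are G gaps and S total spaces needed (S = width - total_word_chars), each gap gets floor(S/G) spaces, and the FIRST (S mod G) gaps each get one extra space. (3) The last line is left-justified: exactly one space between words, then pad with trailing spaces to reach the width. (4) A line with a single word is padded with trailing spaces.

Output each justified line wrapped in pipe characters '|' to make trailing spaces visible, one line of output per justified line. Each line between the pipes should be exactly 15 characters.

Answer: |laboratory     |
|valley       of|
|refreshing     |
|architect ocean|
|green     stone|
|violin         |
|telescope cloud|

Derivation:
Line 1: ['laboratory'] (min_width=10, slack=5)
Line 2: ['valley', 'of'] (min_width=9, slack=6)
Line 3: ['refreshing'] (min_width=10, slack=5)
Line 4: ['architect', 'ocean'] (min_width=15, slack=0)
Line 5: ['green', 'stone'] (min_width=11, slack=4)
Line 6: ['violin'] (min_width=6, slack=9)
Line 7: ['telescope', 'cloud'] (min_width=15, slack=0)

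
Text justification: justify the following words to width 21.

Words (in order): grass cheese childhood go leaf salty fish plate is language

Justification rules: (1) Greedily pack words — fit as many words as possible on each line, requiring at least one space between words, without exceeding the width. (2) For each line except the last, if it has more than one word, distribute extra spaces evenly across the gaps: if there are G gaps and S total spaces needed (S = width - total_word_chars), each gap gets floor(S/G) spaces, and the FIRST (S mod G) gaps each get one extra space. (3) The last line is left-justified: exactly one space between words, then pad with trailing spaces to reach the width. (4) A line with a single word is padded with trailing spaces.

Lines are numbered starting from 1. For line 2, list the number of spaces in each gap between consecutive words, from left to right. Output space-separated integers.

Answer: 3 3

Derivation:
Line 1: ['grass', 'cheese'] (min_width=12, slack=9)
Line 2: ['childhood', 'go', 'leaf'] (min_width=17, slack=4)
Line 3: ['salty', 'fish', 'plate', 'is'] (min_width=19, slack=2)
Line 4: ['language'] (min_width=8, slack=13)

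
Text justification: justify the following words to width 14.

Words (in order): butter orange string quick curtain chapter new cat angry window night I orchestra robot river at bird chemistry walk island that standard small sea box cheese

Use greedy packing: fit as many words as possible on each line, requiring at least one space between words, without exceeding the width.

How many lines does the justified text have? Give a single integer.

Line 1: ['butter', 'orange'] (min_width=13, slack=1)
Line 2: ['string', 'quick'] (min_width=12, slack=2)
Line 3: ['curtain'] (min_width=7, slack=7)
Line 4: ['chapter', 'new'] (min_width=11, slack=3)
Line 5: ['cat', 'angry'] (min_width=9, slack=5)
Line 6: ['window', 'night', 'I'] (min_width=14, slack=0)
Line 7: ['orchestra'] (min_width=9, slack=5)
Line 8: ['robot', 'river', 'at'] (min_width=14, slack=0)
Line 9: ['bird', 'chemistry'] (min_width=14, slack=0)
Line 10: ['walk', 'island'] (min_width=11, slack=3)
Line 11: ['that', 'standard'] (min_width=13, slack=1)
Line 12: ['small', 'sea', 'box'] (min_width=13, slack=1)
Line 13: ['cheese'] (min_width=6, slack=8)
Total lines: 13

Answer: 13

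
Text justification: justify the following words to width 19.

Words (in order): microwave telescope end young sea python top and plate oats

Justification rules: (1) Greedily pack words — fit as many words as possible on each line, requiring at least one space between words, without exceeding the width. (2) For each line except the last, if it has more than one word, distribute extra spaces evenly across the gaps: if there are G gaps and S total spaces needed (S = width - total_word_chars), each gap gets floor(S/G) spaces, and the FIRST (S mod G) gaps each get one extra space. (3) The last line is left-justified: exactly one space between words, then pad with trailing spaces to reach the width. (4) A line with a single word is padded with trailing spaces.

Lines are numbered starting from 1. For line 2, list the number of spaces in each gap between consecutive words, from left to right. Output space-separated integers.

Answer: 4 4

Derivation:
Line 1: ['microwave', 'telescope'] (min_width=19, slack=0)
Line 2: ['end', 'young', 'sea'] (min_width=13, slack=6)
Line 3: ['python', 'top', 'and'] (min_width=14, slack=5)
Line 4: ['plate', 'oats'] (min_width=10, slack=9)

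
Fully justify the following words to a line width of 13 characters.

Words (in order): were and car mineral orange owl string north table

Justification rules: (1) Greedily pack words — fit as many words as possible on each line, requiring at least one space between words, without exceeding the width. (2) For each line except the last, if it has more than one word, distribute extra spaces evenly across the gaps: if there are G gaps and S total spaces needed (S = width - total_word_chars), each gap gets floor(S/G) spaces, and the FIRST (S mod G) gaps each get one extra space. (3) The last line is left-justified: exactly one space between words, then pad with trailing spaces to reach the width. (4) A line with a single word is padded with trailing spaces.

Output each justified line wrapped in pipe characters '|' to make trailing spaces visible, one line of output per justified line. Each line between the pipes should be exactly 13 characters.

Line 1: ['were', 'and', 'car'] (min_width=12, slack=1)
Line 2: ['mineral'] (min_width=7, slack=6)
Line 3: ['orange', 'owl'] (min_width=10, slack=3)
Line 4: ['string', 'north'] (min_width=12, slack=1)
Line 5: ['table'] (min_width=5, slack=8)

Answer: |were  and car|
|mineral      |
|orange    owl|
|string  north|
|table        |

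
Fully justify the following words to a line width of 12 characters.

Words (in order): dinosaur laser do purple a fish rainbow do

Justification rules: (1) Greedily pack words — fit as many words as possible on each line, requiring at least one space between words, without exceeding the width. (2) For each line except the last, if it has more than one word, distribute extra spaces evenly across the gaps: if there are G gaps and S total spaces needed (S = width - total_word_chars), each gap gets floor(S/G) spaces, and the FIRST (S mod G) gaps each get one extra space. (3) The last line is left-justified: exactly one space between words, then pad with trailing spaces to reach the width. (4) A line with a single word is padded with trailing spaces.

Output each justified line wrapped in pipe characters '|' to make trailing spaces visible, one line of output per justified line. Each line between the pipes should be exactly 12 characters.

Line 1: ['dinosaur'] (min_width=8, slack=4)
Line 2: ['laser', 'do'] (min_width=8, slack=4)
Line 3: ['purple', 'a'] (min_width=8, slack=4)
Line 4: ['fish', 'rainbow'] (min_width=12, slack=0)
Line 5: ['do'] (min_width=2, slack=10)

Answer: |dinosaur    |
|laser     do|
|purple     a|
|fish rainbow|
|do          |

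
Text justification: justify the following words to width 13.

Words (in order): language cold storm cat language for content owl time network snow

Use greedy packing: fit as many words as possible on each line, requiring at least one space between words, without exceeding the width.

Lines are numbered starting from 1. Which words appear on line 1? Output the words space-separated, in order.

Answer: language cold

Derivation:
Line 1: ['language', 'cold'] (min_width=13, slack=0)
Line 2: ['storm', 'cat'] (min_width=9, slack=4)
Line 3: ['language', 'for'] (min_width=12, slack=1)
Line 4: ['content', 'owl'] (min_width=11, slack=2)
Line 5: ['time', 'network'] (min_width=12, slack=1)
Line 6: ['snow'] (min_width=4, slack=9)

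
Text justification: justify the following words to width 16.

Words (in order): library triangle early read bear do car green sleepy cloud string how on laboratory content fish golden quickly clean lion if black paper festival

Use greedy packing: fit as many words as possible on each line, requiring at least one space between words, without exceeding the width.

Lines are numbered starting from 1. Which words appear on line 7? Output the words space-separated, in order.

Answer: content fish

Derivation:
Line 1: ['library', 'triangle'] (min_width=16, slack=0)
Line 2: ['early', 'read', 'bear'] (min_width=15, slack=1)
Line 3: ['do', 'car', 'green'] (min_width=12, slack=4)
Line 4: ['sleepy', 'cloud'] (min_width=12, slack=4)
Line 5: ['string', 'how', 'on'] (min_width=13, slack=3)
Line 6: ['laboratory'] (min_width=10, slack=6)
Line 7: ['content', 'fish'] (min_width=12, slack=4)
Line 8: ['golden', 'quickly'] (min_width=14, slack=2)
Line 9: ['clean', 'lion', 'if'] (min_width=13, slack=3)
Line 10: ['black', 'paper'] (min_width=11, slack=5)
Line 11: ['festival'] (min_width=8, slack=8)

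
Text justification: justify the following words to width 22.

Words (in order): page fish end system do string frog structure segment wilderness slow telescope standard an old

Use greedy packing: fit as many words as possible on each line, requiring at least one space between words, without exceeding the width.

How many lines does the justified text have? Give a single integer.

Line 1: ['page', 'fish', 'end', 'system'] (min_width=20, slack=2)
Line 2: ['do', 'string', 'frog'] (min_width=14, slack=8)
Line 3: ['structure', 'segment'] (min_width=17, slack=5)
Line 4: ['wilderness', 'slow'] (min_width=15, slack=7)
Line 5: ['telescope', 'standard', 'an'] (min_width=21, slack=1)
Line 6: ['old'] (min_width=3, slack=19)
Total lines: 6

Answer: 6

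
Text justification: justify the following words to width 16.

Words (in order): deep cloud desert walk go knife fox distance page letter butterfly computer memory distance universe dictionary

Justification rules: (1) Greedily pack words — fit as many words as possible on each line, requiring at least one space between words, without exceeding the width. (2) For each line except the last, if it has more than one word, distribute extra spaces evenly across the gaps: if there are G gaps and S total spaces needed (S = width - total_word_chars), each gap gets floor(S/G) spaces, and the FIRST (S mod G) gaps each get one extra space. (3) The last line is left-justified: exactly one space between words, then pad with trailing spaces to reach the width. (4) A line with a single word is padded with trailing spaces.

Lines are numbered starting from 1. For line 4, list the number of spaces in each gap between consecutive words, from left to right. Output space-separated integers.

Answer: 4

Derivation:
Line 1: ['deep', 'cloud'] (min_width=10, slack=6)
Line 2: ['desert', 'walk', 'go'] (min_width=14, slack=2)
Line 3: ['knife', 'fox'] (min_width=9, slack=7)
Line 4: ['distance', 'page'] (min_width=13, slack=3)
Line 5: ['letter', 'butterfly'] (min_width=16, slack=0)
Line 6: ['computer', 'memory'] (min_width=15, slack=1)
Line 7: ['distance'] (min_width=8, slack=8)
Line 8: ['universe'] (min_width=8, slack=8)
Line 9: ['dictionary'] (min_width=10, slack=6)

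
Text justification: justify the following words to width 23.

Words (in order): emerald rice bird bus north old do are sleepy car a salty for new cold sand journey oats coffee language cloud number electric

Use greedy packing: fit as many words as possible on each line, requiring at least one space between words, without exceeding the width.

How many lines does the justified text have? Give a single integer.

Line 1: ['emerald', 'rice', 'bird', 'bus'] (min_width=21, slack=2)
Line 2: ['north', 'old', 'do', 'are', 'sleepy'] (min_width=23, slack=0)
Line 3: ['car', 'a', 'salty', 'for', 'new'] (min_width=19, slack=4)
Line 4: ['cold', 'sand', 'journey', 'oats'] (min_width=22, slack=1)
Line 5: ['coffee', 'language', 'cloud'] (min_width=21, slack=2)
Line 6: ['number', 'electric'] (min_width=15, slack=8)
Total lines: 6

Answer: 6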